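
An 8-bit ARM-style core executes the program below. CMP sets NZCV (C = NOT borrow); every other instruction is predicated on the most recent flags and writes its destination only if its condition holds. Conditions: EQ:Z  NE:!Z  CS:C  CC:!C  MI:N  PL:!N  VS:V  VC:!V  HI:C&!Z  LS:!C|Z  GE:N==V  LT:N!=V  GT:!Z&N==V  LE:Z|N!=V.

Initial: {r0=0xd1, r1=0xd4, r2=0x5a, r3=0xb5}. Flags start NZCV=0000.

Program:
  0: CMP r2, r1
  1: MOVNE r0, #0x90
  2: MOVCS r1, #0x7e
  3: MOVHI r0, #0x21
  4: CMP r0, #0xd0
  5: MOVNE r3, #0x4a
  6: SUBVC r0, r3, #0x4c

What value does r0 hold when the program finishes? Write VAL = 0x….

VAL = 0xfe

[0] flags=1001 → (cmp)
[1] flags=1001 NE?T → r0=0x90
[2] flags=1001 CS?F → skip
[3] flags=1001 HI?F → skip
[4] flags=1000 → (cmp)
[5] flags=1000 NE?T → r3=0x4a
[6] flags=1000 VC?T → r0=0xfe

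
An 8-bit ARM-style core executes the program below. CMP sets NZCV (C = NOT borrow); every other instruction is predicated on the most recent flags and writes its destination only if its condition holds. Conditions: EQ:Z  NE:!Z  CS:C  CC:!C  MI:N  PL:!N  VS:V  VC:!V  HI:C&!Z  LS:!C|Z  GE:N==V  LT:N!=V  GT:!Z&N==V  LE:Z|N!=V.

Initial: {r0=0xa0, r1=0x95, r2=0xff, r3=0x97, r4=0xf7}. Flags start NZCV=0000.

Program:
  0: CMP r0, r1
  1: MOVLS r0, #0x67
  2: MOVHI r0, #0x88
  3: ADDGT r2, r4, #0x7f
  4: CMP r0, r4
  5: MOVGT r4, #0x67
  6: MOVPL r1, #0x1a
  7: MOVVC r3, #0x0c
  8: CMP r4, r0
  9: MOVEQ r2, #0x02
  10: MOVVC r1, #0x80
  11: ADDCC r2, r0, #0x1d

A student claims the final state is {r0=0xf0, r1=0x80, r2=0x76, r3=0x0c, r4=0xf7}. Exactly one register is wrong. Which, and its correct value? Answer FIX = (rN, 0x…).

FIX = (r0, 0x88)

[0] flags=0010 → (cmp)
[1] flags=0010 LS?F → skip
[2] flags=0010 HI?T → r0=0x88
[3] flags=0010 GT?T → r2=0x76
[4] flags=1000 → (cmp)
[5] flags=1000 GT?F → skip
[6] flags=1000 PL?F → skip
[7] flags=1000 VC?T → r3=0x0c
[8] flags=0010 → (cmp)
[9] flags=0010 EQ?F → skip
[10] flags=0010 VC?T → r1=0x80
[11] flags=0010 CC?F → skip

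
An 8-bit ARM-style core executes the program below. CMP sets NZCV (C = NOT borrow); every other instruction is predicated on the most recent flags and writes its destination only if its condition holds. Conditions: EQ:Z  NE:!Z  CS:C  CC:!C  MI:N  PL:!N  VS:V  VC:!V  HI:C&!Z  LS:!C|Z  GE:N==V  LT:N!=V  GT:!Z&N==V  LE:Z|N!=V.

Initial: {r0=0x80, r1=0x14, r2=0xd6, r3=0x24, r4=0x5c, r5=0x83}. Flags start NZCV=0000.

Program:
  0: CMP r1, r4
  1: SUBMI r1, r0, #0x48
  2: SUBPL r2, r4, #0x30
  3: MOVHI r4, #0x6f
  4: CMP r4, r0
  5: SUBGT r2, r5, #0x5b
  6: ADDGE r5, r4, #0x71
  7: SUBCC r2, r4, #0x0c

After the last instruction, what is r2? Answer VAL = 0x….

0: ✓ CMP  NZCV=1000
1: ✓ SUBMI  r1←0x38
2: · SUBPL
3: · MOVHI
4: ✓ CMP  NZCV=1001
5: ✓ SUBGT  r2←0x28
6: ✓ ADDGE  r5←0xcd
7: ✓ SUBCC  r2←0x50

VAL = 0x50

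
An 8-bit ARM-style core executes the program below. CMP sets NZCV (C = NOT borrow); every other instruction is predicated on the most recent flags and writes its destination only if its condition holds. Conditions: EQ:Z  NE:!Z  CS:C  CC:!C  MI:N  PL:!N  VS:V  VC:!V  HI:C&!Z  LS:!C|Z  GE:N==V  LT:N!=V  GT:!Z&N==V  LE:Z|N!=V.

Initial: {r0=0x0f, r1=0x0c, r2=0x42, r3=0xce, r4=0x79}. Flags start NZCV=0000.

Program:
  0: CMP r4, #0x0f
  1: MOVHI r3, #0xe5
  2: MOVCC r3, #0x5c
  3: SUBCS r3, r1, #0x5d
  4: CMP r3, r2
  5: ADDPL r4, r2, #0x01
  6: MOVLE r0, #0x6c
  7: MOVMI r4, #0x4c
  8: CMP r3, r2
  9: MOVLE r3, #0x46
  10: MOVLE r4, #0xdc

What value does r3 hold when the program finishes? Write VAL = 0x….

0: ✓ CMP  NZCV=0010
1: ✓ MOVHI  r3←0xe5
2: · MOVCC
3: ✓ SUBCS  r3←0xaf
4: ✓ CMP  NZCV=0011
5: ✓ ADDPL  r4←0x43
6: ✓ MOVLE  r0←0x6c
7: · MOVMI
8: ✓ CMP  NZCV=0011
9: ✓ MOVLE  r3←0x46
10: ✓ MOVLE  r4←0xdc

VAL = 0x46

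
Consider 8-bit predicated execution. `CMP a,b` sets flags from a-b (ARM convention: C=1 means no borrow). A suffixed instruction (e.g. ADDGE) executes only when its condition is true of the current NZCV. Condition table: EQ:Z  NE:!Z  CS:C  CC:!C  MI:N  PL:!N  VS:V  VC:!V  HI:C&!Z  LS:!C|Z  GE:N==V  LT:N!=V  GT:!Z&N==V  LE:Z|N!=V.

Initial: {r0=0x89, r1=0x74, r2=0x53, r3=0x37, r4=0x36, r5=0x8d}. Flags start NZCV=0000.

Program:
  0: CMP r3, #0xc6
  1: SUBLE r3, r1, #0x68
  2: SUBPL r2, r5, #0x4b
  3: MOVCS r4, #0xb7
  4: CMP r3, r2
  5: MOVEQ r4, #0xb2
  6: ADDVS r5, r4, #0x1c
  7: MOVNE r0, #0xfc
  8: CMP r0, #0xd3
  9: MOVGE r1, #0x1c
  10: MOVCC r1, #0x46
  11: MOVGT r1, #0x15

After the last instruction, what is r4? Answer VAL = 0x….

[0] flags=0000 → (cmp)
[1] flags=0000 LE?F → skip
[2] flags=0000 PL?T → r2=0x42
[3] flags=0000 CS?F → skip
[4] flags=1000 → (cmp)
[5] flags=1000 EQ?F → skip
[6] flags=1000 VS?F → skip
[7] flags=1000 NE?T → r0=0xfc
[8] flags=0010 → (cmp)
[9] flags=0010 GE?T → r1=0x1c
[10] flags=0010 CC?F → skip
[11] flags=0010 GT?T → r1=0x15

VAL = 0x36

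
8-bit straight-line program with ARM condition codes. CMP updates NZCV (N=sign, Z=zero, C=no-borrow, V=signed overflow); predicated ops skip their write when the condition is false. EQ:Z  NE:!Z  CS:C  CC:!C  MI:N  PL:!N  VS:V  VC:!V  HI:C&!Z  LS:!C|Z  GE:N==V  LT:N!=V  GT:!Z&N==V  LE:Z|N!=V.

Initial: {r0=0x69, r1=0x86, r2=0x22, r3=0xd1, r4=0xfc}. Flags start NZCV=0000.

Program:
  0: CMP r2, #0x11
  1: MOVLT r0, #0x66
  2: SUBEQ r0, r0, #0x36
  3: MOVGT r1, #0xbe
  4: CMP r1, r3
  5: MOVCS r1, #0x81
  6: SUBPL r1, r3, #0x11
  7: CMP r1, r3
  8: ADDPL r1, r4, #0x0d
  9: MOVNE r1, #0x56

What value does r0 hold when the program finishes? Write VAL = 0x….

0: ✓ CMP  NZCV=0010
1: · MOVLT
2: · SUBEQ
3: ✓ MOVGT  r1←0xbe
4: ✓ CMP  NZCV=1000
5: · MOVCS
6: · SUBPL
7: ✓ CMP  NZCV=1000
8: · ADDPL
9: ✓ MOVNE  r1←0x56

VAL = 0x69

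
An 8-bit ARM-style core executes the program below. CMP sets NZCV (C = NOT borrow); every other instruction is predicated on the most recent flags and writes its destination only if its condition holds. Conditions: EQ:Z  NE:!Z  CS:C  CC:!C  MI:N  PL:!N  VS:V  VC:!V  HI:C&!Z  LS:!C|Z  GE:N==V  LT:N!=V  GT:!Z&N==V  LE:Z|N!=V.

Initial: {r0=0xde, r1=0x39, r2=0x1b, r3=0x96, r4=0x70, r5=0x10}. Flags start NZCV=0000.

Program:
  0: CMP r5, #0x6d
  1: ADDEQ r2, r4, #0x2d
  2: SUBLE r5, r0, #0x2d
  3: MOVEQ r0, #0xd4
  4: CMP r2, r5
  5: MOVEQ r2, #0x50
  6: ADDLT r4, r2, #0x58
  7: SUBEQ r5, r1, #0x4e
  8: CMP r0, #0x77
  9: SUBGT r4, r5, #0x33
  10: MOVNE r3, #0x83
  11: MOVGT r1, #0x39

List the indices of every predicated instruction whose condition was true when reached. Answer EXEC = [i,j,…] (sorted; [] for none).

EXEC = [2,10]

0: ✓ CMP  NZCV=1000
1: · ADDEQ
2: ✓ SUBLE  r5←0xb1
3: · MOVEQ
4: ✓ CMP  NZCV=0000
5: · MOVEQ
6: · ADDLT
7: · SUBEQ
8: ✓ CMP  NZCV=0011
9: · SUBGT
10: ✓ MOVNE  r3←0x83
11: · MOVGT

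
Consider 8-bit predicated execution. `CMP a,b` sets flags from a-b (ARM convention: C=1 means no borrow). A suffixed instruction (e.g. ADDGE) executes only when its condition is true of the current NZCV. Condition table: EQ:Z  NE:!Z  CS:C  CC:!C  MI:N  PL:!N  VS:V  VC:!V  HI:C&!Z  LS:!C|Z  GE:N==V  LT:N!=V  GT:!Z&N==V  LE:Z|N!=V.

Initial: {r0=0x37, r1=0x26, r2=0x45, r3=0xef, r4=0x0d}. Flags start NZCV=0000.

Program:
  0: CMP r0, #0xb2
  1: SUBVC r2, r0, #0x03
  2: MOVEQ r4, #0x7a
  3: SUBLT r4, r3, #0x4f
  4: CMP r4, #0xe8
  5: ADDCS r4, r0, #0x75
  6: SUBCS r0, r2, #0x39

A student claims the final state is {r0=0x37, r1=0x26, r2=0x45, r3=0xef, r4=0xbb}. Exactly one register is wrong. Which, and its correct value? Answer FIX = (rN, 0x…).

[0] flags=1001 → (cmp)
[1] flags=1001 VC?F → skip
[2] flags=1001 EQ?F → skip
[3] flags=1001 LT?F → skip
[4] flags=0000 → (cmp)
[5] flags=0000 CS?F → skip
[6] flags=0000 CS?F → skip

FIX = (r4, 0x0d)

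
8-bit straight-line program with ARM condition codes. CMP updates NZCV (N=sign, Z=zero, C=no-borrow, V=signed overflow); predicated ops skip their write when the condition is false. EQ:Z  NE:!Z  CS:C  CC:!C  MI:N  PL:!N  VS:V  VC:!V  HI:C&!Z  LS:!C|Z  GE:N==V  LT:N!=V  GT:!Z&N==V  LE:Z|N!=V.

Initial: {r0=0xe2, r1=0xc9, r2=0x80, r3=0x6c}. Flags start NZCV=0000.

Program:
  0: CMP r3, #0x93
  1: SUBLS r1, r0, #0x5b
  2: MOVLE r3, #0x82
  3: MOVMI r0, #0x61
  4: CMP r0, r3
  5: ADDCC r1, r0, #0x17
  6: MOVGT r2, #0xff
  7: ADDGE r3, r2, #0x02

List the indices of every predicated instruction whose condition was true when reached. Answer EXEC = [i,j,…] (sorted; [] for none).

EXEC = [1,3,5]

[0] flags=1001 → (cmp)
[1] flags=1001 LS?T → r1=0x87
[2] flags=1001 LE?F → skip
[3] flags=1001 MI?T → r0=0x61
[4] flags=1000 → (cmp)
[5] flags=1000 CC?T → r1=0x78
[6] flags=1000 GT?F → skip
[7] flags=1000 GE?F → skip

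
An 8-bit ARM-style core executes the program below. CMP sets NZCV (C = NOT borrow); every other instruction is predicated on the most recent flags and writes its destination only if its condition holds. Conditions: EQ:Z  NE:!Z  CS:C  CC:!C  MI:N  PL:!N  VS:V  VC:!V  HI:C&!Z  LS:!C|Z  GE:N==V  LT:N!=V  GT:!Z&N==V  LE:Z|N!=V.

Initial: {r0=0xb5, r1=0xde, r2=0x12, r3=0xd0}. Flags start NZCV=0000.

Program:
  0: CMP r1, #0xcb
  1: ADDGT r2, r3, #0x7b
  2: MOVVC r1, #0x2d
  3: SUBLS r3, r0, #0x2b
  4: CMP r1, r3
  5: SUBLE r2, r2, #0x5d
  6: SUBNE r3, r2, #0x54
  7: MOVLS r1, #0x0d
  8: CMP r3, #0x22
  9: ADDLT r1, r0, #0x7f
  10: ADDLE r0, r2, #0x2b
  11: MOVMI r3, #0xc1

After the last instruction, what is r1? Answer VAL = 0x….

VAL = 0x34

0: ✓ CMP  NZCV=0010
1: ✓ ADDGT  r2←0x4b
2: ✓ MOVVC  r1←0x2d
3: · SUBLS
4: ✓ CMP  NZCV=0000
5: · SUBLE
6: ✓ SUBNE  r3←0xf7
7: ✓ MOVLS  r1←0x0d
8: ✓ CMP  NZCV=1010
9: ✓ ADDLT  r1←0x34
10: ✓ ADDLE  r0←0x76
11: ✓ MOVMI  r3←0xc1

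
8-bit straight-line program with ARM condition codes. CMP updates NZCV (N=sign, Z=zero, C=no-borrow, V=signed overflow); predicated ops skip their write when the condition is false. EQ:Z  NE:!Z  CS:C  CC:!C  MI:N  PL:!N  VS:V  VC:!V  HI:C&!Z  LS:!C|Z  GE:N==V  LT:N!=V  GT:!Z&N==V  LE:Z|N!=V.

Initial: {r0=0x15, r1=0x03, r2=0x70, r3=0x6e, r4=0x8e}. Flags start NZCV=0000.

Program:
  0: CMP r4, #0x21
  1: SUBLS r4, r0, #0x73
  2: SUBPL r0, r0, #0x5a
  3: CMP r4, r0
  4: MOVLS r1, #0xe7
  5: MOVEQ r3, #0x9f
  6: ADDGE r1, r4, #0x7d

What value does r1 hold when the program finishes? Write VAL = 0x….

VAL = 0xe7

0: ✓ CMP  NZCV=0011
1: · SUBLS
2: ✓ SUBPL  r0←0xbb
3: ✓ CMP  NZCV=1000
4: ✓ MOVLS  r1←0xe7
5: · MOVEQ
6: · ADDGE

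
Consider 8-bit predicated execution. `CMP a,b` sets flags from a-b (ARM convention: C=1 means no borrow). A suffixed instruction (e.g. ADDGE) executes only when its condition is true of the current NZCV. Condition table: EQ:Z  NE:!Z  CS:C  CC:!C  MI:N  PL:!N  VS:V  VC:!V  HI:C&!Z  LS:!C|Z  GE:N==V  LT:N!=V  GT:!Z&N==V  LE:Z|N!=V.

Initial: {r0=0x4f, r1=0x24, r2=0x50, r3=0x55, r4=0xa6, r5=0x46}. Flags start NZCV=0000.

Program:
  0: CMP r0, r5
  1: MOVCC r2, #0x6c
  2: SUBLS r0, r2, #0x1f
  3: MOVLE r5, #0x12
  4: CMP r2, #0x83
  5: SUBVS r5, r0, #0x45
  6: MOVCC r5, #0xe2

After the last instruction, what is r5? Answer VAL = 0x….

0: ✓ CMP  NZCV=0010
1: · MOVCC
2: · SUBLS
3: · MOVLE
4: ✓ CMP  NZCV=1001
5: ✓ SUBVS  r5←0x0a
6: ✓ MOVCC  r5←0xe2

VAL = 0xe2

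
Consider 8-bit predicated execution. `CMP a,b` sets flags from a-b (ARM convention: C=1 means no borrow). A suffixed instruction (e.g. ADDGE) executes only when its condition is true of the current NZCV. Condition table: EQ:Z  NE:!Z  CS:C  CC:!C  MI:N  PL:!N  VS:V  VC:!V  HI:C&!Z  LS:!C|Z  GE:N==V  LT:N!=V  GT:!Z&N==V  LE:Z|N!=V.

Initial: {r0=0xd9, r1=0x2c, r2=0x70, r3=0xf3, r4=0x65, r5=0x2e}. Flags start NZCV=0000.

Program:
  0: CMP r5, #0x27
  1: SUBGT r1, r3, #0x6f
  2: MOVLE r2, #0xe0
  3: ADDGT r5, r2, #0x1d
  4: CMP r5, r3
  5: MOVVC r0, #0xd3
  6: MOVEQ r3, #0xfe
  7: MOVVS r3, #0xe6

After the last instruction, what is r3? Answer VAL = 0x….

[0] flags=0010 → (cmp)
[1] flags=0010 GT?T → r1=0x84
[2] flags=0010 LE?F → skip
[3] flags=0010 GT?T → r5=0x8d
[4] flags=1000 → (cmp)
[5] flags=1000 VC?T → r0=0xd3
[6] flags=1000 EQ?F → skip
[7] flags=1000 VS?F → skip

VAL = 0xf3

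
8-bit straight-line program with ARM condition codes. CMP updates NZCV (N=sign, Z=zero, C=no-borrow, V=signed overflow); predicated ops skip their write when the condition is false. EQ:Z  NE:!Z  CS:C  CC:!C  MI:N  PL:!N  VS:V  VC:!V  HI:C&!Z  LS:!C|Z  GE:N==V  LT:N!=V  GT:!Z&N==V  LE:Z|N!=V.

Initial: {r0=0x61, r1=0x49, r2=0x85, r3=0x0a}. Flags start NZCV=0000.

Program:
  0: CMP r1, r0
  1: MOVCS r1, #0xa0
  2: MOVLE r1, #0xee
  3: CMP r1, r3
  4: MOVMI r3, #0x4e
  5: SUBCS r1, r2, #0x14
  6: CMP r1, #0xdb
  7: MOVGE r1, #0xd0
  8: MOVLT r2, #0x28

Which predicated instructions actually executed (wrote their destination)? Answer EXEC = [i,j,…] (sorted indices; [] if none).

[0] flags=1000 → (cmp)
[1] flags=1000 CS?F → skip
[2] flags=1000 LE?T → r1=0xee
[3] flags=1010 → (cmp)
[4] flags=1010 MI?T → r3=0x4e
[5] flags=1010 CS?T → r1=0x71
[6] flags=1001 → (cmp)
[7] flags=1001 GE?T → r1=0xd0
[8] flags=1001 LT?F → skip

EXEC = [2,4,5,7]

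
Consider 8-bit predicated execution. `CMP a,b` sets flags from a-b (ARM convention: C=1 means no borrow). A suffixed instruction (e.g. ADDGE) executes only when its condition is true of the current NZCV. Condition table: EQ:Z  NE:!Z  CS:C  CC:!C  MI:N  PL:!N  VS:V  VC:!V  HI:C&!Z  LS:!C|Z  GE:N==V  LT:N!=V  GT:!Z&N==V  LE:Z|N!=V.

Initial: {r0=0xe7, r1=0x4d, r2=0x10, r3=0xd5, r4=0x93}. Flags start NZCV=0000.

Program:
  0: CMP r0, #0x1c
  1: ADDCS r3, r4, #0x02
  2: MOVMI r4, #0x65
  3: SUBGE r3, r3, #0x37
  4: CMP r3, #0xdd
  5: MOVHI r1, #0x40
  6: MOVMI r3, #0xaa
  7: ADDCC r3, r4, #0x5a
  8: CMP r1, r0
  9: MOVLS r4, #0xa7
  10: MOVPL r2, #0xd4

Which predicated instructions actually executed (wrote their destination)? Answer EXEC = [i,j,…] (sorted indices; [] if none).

0: ✓ CMP  NZCV=1010
1: ✓ ADDCS  r3←0x95
2: ✓ MOVMI  r4←0x65
3: · SUBGE
4: ✓ CMP  NZCV=1000
5: · MOVHI
6: ✓ MOVMI  r3←0xaa
7: ✓ ADDCC  r3←0xbf
8: ✓ CMP  NZCV=0000
9: ✓ MOVLS  r4←0xa7
10: ✓ MOVPL  r2←0xd4

EXEC = [1,2,6,7,9,10]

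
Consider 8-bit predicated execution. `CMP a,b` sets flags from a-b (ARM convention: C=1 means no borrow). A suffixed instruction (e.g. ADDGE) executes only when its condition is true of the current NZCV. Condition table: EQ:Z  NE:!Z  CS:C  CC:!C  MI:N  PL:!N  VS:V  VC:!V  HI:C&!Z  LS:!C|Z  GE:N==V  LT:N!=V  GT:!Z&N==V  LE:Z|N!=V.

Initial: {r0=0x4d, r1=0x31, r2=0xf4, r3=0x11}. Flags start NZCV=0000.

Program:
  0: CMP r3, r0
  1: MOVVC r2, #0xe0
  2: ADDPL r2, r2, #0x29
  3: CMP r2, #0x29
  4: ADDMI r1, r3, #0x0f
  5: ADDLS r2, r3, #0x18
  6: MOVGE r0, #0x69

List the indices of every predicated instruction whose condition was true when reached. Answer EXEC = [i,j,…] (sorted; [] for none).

[0] flags=1000 → (cmp)
[1] flags=1000 VC?T → r2=0xe0
[2] flags=1000 PL?F → skip
[3] flags=1010 → (cmp)
[4] flags=1010 MI?T → r1=0x20
[5] flags=1010 LS?F → skip
[6] flags=1010 GE?F → skip

EXEC = [1,4]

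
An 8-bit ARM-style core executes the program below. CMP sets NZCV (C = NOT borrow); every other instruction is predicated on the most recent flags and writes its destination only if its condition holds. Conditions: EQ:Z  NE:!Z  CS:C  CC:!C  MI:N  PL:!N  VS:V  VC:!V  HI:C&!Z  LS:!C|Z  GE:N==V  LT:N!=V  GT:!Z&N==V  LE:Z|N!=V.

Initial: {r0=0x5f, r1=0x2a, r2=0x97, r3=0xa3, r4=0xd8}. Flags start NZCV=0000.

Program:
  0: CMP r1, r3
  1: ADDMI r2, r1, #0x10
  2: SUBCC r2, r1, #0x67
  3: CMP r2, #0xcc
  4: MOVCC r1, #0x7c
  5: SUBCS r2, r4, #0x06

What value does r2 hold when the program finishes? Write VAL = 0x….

[0] flags=1001 → (cmp)
[1] flags=1001 MI?T → r2=0x3a
[2] flags=1001 CC?T → r2=0xc3
[3] flags=1000 → (cmp)
[4] flags=1000 CC?T → r1=0x7c
[5] flags=1000 CS?F → skip

VAL = 0xc3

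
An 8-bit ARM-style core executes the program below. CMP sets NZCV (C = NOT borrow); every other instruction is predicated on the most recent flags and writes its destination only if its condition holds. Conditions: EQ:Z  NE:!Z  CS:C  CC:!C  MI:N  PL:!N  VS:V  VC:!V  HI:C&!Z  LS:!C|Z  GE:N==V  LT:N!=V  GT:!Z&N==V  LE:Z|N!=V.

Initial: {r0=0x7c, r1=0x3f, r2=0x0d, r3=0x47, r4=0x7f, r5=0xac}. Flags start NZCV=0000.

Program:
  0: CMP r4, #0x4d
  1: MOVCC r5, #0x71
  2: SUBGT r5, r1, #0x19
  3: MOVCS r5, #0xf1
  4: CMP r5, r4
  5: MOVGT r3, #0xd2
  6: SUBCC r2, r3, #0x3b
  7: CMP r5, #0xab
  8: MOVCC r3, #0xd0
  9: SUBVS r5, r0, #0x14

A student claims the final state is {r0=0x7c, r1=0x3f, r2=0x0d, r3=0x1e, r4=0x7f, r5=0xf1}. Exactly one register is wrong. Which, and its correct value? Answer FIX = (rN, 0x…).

[0] flags=0010 → (cmp)
[1] flags=0010 CC?F → skip
[2] flags=0010 GT?T → r5=0x26
[3] flags=0010 CS?T → r5=0xf1
[4] flags=0011 → (cmp)
[5] flags=0011 GT?F → skip
[6] flags=0011 CC?F → skip
[7] flags=0010 → (cmp)
[8] flags=0010 CC?F → skip
[9] flags=0010 VS?F → skip

FIX = (r3, 0x47)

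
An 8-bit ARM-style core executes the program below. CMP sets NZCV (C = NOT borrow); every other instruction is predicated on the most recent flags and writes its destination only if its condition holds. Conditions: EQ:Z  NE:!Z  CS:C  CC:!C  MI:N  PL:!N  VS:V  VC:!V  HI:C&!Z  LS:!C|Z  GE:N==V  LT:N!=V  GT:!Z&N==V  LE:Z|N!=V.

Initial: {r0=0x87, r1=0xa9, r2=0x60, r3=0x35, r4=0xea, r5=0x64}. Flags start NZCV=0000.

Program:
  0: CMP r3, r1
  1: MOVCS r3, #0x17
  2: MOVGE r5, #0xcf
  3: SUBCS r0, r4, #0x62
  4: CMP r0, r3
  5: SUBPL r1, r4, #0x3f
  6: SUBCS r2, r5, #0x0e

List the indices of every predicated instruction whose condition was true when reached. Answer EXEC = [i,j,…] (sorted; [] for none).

EXEC = [2,5,6]

[0] flags=1001 → (cmp)
[1] flags=1001 CS?F → skip
[2] flags=1001 GE?T → r5=0xcf
[3] flags=1001 CS?F → skip
[4] flags=0011 → (cmp)
[5] flags=0011 PL?T → r1=0xab
[6] flags=0011 CS?T → r2=0xc1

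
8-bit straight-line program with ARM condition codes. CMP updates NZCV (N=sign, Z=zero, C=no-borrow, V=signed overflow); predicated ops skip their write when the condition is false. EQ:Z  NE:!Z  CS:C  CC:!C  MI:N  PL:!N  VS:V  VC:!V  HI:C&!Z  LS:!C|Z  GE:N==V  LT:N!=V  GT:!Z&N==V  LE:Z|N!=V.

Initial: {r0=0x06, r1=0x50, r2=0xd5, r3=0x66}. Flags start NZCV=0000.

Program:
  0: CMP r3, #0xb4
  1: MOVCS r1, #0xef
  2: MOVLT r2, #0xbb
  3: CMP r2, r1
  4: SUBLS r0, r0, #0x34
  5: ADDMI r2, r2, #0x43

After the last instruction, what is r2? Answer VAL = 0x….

[0] flags=1001 → (cmp)
[1] flags=1001 CS?F → skip
[2] flags=1001 LT?F → skip
[3] flags=1010 → (cmp)
[4] flags=1010 LS?F → skip
[5] flags=1010 MI?T → r2=0x18

VAL = 0x18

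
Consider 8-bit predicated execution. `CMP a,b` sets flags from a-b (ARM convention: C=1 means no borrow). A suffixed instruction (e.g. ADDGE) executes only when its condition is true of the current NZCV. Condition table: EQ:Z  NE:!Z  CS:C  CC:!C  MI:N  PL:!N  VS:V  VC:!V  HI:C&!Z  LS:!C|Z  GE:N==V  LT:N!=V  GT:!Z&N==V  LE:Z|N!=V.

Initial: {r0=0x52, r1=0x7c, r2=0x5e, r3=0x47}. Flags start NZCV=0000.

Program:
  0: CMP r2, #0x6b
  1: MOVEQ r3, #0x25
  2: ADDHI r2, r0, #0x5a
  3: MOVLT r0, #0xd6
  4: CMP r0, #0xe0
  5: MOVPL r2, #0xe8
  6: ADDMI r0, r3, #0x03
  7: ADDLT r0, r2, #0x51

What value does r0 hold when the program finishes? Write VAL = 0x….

VAL = 0xaf

0: ✓ CMP  NZCV=1000
1: · MOVEQ
2: · ADDHI
3: ✓ MOVLT  r0←0xd6
4: ✓ CMP  NZCV=1000
5: · MOVPL
6: ✓ ADDMI  r0←0x4a
7: ✓ ADDLT  r0←0xaf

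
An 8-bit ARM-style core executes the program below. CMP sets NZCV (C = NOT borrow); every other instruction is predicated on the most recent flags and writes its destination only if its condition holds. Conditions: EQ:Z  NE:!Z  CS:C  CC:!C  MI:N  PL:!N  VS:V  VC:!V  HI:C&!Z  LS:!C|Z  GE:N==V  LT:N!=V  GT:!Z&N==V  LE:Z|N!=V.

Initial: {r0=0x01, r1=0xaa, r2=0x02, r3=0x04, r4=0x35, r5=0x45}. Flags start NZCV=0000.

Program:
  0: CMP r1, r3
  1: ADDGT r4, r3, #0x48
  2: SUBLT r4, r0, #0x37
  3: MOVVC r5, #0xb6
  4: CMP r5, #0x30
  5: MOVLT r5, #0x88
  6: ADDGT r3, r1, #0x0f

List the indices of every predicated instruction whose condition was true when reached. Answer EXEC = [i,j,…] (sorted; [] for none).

[0] flags=1010 → (cmp)
[1] flags=1010 GT?F → skip
[2] flags=1010 LT?T → r4=0xca
[3] flags=1010 VC?T → r5=0xb6
[4] flags=1010 → (cmp)
[5] flags=1010 LT?T → r5=0x88
[6] flags=1010 GT?F → skip

EXEC = [2,3,5]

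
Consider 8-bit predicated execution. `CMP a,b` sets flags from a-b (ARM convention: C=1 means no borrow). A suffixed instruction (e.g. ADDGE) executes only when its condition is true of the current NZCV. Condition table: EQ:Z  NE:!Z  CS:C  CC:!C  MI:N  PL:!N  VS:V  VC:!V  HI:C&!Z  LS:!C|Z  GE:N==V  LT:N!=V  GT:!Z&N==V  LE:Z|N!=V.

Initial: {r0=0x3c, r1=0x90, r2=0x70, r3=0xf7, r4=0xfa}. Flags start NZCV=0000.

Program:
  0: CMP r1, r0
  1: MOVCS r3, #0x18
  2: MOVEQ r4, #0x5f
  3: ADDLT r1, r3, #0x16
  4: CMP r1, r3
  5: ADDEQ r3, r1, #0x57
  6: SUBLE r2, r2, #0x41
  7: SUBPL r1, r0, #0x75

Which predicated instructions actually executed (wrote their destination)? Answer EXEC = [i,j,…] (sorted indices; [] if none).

[0] flags=0011 → (cmp)
[1] flags=0011 CS?T → r3=0x18
[2] flags=0011 EQ?F → skip
[3] flags=0011 LT?T → r1=0x2e
[4] flags=0010 → (cmp)
[5] flags=0010 EQ?F → skip
[6] flags=0010 LE?F → skip
[7] flags=0010 PL?T → r1=0xc7

EXEC = [1,3,7]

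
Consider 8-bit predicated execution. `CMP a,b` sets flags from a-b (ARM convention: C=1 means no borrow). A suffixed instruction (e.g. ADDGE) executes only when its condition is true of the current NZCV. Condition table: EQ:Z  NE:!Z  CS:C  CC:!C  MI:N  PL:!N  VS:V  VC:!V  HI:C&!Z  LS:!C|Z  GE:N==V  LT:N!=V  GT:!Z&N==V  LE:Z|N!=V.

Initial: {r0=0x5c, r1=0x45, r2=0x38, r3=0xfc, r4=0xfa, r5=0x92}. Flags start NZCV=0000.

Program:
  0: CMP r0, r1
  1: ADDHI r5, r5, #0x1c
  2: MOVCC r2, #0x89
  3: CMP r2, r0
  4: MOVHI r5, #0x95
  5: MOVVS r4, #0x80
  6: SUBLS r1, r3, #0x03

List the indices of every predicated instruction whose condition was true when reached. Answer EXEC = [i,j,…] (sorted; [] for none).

0: ✓ CMP  NZCV=0010
1: ✓ ADDHI  r5←0xae
2: · MOVCC
3: ✓ CMP  NZCV=1000
4: · MOVHI
5: · MOVVS
6: ✓ SUBLS  r1←0xf9

EXEC = [1,6]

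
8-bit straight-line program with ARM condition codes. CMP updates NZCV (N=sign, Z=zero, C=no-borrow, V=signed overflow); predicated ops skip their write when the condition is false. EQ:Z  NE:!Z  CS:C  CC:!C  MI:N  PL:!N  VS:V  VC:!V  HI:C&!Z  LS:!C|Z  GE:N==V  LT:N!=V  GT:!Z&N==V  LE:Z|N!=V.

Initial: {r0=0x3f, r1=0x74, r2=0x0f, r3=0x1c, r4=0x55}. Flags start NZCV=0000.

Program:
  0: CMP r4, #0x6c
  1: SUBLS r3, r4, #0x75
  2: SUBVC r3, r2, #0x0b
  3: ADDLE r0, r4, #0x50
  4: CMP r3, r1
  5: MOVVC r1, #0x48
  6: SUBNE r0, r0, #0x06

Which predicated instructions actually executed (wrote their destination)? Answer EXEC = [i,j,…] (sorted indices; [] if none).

EXEC = [1,2,3,5,6]

[0] flags=1000 → (cmp)
[1] flags=1000 LS?T → r3=0xe0
[2] flags=1000 VC?T → r3=0x04
[3] flags=1000 LE?T → r0=0xa5
[4] flags=1000 → (cmp)
[5] flags=1000 VC?T → r1=0x48
[6] flags=1000 NE?T → r0=0x9f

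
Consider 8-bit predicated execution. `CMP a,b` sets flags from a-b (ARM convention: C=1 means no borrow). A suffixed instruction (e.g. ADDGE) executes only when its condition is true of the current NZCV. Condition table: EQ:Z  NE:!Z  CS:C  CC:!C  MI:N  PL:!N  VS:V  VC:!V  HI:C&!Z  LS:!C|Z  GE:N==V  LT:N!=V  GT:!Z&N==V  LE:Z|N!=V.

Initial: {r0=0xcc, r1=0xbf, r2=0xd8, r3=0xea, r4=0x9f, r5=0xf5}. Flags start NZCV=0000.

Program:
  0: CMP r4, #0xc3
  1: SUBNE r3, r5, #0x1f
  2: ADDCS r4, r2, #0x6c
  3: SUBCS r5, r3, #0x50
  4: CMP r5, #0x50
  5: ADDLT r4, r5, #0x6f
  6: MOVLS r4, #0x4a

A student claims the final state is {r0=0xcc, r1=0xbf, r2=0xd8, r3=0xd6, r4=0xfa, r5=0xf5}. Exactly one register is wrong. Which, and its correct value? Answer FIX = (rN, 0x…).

[0] flags=1000 → (cmp)
[1] flags=1000 NE?T → r3=0xd6
[2] flags=1000 CS?F → skip
[3] flags=1000 CS?F → skip
[4] flags=1010 → (cmp)
[5] flags=1010 LT?T → r4=0x64
[6] flags=1010 LS?F → skip

FIX = (r4, 0x64)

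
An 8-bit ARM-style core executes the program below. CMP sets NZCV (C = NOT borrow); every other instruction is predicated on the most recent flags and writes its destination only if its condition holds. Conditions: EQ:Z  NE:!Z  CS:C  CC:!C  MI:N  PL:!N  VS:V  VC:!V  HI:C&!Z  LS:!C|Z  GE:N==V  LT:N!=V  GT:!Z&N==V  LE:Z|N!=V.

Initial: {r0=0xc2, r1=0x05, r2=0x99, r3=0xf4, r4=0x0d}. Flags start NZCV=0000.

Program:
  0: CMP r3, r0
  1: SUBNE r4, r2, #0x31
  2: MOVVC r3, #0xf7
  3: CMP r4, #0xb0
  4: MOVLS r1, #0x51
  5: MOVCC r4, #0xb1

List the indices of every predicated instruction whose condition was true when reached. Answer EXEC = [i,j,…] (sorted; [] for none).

EXEC = [1,2,4,5]

[0] flags=0010 → (cmp)
[1] flags=0010 NE?T → r4=0x68
[2] flags=0010 VC?T → r3=0xf7
[3] flags=1001 → (cmp)
[4] flags=1001 LS?T → r1=0x51
[5] flags=1001 CC?T → r4=0xb1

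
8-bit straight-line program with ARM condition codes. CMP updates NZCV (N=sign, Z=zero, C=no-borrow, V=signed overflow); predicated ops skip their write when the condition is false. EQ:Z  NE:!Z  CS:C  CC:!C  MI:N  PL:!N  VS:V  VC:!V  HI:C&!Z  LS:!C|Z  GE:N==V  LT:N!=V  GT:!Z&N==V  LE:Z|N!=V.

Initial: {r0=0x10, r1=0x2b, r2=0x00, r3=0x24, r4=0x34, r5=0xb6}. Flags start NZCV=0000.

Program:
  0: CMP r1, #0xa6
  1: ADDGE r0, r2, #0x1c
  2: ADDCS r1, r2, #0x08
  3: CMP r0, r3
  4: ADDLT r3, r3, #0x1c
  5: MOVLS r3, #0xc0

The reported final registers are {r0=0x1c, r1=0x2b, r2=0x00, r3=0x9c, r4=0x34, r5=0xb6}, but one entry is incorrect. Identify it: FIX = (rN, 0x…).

0: ✓ CMP  NZCV=1001
1: ✓ ADDGE  r0←0x1c
2: · ADDCS
3: ✓ CMP  NZCV=1000
4: ✓ ADDLT  r3←0x40
5: ✓ MOVLS  r3←0xc0

FIX = (r3, 0xc0)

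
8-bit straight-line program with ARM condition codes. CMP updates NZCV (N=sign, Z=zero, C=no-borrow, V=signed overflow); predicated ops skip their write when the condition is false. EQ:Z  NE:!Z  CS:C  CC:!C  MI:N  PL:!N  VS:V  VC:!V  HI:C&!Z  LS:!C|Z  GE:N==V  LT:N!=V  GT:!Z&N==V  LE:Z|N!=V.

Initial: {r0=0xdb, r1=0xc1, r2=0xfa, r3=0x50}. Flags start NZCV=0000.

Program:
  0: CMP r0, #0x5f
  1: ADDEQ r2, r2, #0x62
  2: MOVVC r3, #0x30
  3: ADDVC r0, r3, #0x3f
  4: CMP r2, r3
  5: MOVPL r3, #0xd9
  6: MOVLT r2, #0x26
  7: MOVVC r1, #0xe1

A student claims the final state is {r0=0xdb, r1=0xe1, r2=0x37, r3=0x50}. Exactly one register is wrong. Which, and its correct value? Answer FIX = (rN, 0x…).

[0] flags=0011 → (cmp)
[1] flags=0011 EQ?F → skip
[2] flags=0011 VC?F → skip
[3] flags=0011 VC?F → skip
[4] flags=1010 → (cmp)
[5] flags=1010 PL?F → skip
[6] flags=1010 LT?T → r2=0x26
[7] flags=1010 VC?T → r1=0xe1

FIX = (r2, 0x26)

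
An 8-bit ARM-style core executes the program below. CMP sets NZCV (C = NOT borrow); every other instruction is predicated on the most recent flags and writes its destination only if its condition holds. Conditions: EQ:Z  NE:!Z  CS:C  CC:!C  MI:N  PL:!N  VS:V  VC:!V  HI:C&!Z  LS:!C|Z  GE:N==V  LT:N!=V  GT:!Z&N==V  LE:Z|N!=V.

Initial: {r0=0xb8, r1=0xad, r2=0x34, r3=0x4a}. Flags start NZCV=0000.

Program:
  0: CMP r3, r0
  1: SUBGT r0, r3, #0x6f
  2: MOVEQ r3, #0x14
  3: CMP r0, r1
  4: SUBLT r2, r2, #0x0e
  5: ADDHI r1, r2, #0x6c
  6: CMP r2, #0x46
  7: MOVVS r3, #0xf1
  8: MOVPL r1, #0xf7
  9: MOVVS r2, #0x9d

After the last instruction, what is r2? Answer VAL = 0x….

[0] flags=1001 → (cmp)
[1] flags=1001 GT?T → r0=0xdb
[2] flags=1001 EQ?F → skip
[3] flags=0010 → (cmp)
[4] flags=0010 LT?F → skip
[5] flags=0010 HI?T → r1=0xa0
[6] flags=1000 → (cmp)
[7] flags=1000 VS?F → skip
[8] flags=1000 PL?F → skip
[9] flags=1000 VS?F → skip

VAL = 0x34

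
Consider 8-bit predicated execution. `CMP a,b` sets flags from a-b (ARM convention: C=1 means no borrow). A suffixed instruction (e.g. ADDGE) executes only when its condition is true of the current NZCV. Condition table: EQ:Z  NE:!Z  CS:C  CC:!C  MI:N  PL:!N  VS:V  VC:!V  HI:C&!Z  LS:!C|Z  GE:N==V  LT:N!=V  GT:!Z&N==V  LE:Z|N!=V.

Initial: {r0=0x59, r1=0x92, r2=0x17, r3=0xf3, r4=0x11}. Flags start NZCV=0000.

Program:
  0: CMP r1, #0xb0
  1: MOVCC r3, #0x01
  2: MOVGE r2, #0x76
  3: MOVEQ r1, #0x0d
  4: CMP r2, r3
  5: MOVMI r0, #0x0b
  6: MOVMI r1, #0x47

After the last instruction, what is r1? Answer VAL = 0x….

VAL = 0x92

0: ✓ CMP  NZCV=1000
1: ✓ MOVCC  r3←0x01
2: · MOVGE
3: · MOVEQ
4: ✓ CMP  NZCV=0010
5: · MOVMI
6: · MOVMI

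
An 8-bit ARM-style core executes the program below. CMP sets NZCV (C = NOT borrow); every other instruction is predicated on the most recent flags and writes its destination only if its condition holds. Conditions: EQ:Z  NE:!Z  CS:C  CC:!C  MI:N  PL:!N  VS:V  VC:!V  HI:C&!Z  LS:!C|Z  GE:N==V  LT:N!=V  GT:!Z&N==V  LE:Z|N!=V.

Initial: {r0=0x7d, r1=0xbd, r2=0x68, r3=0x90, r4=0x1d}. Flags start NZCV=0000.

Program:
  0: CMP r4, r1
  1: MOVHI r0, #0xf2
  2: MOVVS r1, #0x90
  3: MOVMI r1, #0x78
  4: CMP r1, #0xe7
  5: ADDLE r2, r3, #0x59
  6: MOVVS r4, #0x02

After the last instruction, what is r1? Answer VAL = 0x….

[0] flags=0000 → (cmp)
[1] flags=0000 HI?F → skip
[2] flags=0000 VS?F → skip
[3] flags=0000 MI?F → skip
[4] flags=1000 → (cmp)
[5] flags=1000 LE?T → r2=0xe9
[6] flags=1000 VS?F → skip

VAL = 0xbd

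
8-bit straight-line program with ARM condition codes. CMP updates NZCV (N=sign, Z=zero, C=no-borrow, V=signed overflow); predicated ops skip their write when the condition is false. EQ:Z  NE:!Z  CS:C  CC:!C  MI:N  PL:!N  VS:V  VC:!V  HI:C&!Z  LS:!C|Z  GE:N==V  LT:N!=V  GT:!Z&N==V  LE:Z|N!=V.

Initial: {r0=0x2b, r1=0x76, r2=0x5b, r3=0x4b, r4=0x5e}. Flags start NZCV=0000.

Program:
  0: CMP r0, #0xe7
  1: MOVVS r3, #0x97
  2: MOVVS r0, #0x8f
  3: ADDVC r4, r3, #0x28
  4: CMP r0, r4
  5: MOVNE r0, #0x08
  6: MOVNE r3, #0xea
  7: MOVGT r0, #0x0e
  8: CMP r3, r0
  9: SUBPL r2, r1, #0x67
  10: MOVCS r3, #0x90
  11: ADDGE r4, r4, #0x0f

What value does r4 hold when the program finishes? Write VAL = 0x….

0: ✓ CMP  NZCV=0000
1: · MOVVS
2: · MOVVS
3: ✓ ADDVC  r4←0x73
4: ✓ CMP  NZCV=1000
5: ✓ MOVNE  r0←0x08
6: ✓ MOVNE  r3←0xea
7: · MOVGT
8: ✓ CMP  NZCV=1010
9: · SUBPL
10: ✓ MOVCS  r3←0x90
11: · ADDGE

VAL = 0x73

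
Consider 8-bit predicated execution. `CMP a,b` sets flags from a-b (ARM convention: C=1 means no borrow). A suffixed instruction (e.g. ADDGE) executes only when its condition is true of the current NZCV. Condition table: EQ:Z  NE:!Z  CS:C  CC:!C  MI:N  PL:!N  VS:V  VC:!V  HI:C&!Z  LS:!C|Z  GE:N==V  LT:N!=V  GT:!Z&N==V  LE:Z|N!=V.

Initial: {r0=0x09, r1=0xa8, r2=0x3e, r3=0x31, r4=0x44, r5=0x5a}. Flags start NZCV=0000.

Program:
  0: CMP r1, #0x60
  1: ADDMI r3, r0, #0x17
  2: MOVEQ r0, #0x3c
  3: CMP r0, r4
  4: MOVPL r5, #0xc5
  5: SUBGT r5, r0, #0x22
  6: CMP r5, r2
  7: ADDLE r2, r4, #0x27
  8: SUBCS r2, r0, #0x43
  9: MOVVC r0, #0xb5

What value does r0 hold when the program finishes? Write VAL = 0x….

VAL = 0xb5

0: ✓ CMP  NZCV=0011
1: · ADDMI
2: · MOVEQ
3: ✓ CMP  NZCV=1000
4: · MOVPL
5: · SUBGT
6: ✓ CMP  NZCV=0010
7: · ADDLE
8: ✓ SUBCS  r2←0xc6
9: ✓ MOVVC  r0←0xb5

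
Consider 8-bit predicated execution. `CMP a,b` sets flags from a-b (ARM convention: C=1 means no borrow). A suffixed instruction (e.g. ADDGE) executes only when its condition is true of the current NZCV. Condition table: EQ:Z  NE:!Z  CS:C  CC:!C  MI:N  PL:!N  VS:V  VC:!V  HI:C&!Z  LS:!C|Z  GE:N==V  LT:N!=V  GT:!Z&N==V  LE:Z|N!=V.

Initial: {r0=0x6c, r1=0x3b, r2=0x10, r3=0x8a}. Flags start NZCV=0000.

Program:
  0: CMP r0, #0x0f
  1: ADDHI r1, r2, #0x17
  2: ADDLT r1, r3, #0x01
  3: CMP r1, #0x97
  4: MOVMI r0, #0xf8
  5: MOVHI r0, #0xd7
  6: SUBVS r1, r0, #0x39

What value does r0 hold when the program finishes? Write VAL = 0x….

[0] flags=0010 → (cmp)
[1] flags=0010 HI?T → r1=0x27
[2] flags=0010 LT?F → skip
[3] flags=1001 → (cmp)
[4] flags=1001 MI?T → r0=0xf8
[5] flags=1001 HI?F → skip
[6] flags=1001 VS?T → r1=0xbf

VAL = 0xf8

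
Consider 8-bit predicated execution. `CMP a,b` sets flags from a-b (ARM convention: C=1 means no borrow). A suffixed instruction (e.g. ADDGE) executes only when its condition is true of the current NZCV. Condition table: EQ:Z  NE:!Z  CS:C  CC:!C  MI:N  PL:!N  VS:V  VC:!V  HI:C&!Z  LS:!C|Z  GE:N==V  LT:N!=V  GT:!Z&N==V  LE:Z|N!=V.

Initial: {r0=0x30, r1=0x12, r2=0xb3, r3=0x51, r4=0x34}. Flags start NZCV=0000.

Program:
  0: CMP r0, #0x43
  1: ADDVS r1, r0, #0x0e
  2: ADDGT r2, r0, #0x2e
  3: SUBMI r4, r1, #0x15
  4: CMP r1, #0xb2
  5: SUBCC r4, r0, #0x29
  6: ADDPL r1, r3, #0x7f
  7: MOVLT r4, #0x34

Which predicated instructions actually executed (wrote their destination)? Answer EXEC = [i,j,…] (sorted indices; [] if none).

0: ✓ CMP  NZCV=1000
1: · ADDVS
2: · ADDGT
3: ✓ SUBMI  r4←0xfd
4: ✓ CMP  NZCV=0000
5: ✓ SUBCC  r4←0x07
6: ✓ ADDPL  r1←0xd0
7: · MOVLT

EXEC = [3,5,6]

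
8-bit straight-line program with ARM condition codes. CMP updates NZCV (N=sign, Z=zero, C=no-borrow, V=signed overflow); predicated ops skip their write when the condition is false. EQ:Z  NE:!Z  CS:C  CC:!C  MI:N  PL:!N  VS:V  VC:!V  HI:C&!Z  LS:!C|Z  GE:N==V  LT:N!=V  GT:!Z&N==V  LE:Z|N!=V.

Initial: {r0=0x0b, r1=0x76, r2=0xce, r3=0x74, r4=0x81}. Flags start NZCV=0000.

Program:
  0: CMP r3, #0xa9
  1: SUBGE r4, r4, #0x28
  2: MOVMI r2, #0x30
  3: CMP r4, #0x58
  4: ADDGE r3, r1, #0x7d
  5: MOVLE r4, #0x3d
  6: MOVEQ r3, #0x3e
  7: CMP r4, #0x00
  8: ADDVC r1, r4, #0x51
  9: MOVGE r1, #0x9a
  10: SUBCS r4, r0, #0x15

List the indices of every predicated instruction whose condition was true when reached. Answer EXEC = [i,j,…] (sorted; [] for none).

EXEC = [1,2,4,8,9,10]

[0] flags=1001 → (cmp)
[1] flags=1001 GE?T → r4=0x59
[2] flags=1001 MI?T → r2=0x30
[3] flags=0010 → (cmp)
[4] flags=0010 GE?T → r3=0xf3
[5] flags=0010 LE?F → skip
[6] flags=0010 EQ?F → skip
[7] flags=0010 → (cmp)
[8] flags=0010 VC?T → r1=0xaa
[9] flags=0010 GE?T → r1=0x9a
[10] flags=0010 CS?T → r4=0xf6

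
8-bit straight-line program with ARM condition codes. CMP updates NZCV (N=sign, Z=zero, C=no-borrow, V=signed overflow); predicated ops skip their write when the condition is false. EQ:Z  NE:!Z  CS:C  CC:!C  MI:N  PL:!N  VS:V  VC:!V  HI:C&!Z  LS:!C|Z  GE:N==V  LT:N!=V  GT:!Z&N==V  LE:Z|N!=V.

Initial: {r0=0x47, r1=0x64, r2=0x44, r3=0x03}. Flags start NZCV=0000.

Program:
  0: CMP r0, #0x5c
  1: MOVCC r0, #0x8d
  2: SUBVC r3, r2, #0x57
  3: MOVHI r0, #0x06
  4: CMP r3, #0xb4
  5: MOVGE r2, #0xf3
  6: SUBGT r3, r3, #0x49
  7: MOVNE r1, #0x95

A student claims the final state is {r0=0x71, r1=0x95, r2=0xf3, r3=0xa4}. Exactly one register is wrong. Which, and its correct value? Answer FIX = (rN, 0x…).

FIX = (r0, 0x8d)

0: ✓ CMP  NZCV=1000
1: ✓ MOVCC  r0←0x8d
2: ✓ SUBVC  r3←0xed
3: · MOVHI
4: ✓ CMP  NZCV=0010
5: ✓ MOVGE  r2←0xf3
6: ✓ SUBGT  r3←0xa4
7: ✓ MOVNE  r1←0x95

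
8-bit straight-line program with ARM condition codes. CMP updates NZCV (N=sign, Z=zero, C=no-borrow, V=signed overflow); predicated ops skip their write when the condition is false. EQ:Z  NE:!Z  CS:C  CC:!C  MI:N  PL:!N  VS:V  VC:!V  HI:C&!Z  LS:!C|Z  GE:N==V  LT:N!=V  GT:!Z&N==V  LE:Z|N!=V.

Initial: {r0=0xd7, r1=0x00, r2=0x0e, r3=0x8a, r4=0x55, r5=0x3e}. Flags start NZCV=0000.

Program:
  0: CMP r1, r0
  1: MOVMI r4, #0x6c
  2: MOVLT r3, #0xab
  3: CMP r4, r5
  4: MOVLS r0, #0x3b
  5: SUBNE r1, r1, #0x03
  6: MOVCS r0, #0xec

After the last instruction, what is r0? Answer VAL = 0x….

[0] flags=0000 → (cmp)
[1] flags=0000 MI?F → skip
[2] flags=0000 LT?F → skip
[3] flags=0010 → (cmp)
[4] flags=0010 LS?F → skip
[5] flags=0010 NE?T → r1=0xfd
[6] flags=0010 CS?T → r0=0xec

VAL = 0xec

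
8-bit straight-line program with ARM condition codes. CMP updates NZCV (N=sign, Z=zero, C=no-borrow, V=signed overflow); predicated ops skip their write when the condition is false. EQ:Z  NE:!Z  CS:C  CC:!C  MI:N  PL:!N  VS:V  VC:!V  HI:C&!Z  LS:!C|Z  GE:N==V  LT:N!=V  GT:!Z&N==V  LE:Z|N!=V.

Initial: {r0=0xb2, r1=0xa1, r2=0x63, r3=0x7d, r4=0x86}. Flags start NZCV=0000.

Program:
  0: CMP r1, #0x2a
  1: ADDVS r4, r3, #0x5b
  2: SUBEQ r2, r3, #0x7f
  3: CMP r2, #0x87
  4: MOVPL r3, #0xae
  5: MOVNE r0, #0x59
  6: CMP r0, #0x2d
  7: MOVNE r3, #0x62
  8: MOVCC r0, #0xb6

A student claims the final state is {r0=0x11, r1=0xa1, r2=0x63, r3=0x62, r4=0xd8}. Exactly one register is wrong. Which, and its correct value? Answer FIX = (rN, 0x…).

0: ✓ CMP  NZCV=0011
1: ✓ ADDVS  r4←0xd8
2: · SUBEQ
3: ✓ CMP  NZCV=1001
4: · MOVPL
5: ✓ MOVNE  r0←0x59
6: ✓ CMP  NZCV=0010
7: ✓ MOVNE  r3←0x62
8: · MOVCC

FIX = (r0, 0x59)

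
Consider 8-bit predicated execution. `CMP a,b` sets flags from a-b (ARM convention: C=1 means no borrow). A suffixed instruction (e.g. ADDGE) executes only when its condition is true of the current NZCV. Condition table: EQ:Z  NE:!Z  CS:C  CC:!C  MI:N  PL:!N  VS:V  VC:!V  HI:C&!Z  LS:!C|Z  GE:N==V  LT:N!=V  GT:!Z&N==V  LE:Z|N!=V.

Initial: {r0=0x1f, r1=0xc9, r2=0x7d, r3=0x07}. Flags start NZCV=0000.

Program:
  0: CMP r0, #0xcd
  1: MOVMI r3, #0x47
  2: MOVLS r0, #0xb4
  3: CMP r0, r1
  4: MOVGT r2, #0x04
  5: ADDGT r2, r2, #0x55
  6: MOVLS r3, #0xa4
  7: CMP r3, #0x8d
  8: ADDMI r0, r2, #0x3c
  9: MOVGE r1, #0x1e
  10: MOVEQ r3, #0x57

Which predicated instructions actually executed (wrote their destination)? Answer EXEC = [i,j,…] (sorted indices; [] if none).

EXEC = [2,6,9]

0: ✓ CMP  NZCV=0000
1: · MOVMI
2: ✓ MOVLS  r0←0xb4
3: ✓ CMP  NZCV=1000
4: · MOVGT
5: · ADDGT
6: ✓ MOVLS  r3←0xa4
7: ✓ CMP  NZCV=0010
8: · ADDMI
9: ✓ MOVGE  r1←0x1e
10: · MOVEQ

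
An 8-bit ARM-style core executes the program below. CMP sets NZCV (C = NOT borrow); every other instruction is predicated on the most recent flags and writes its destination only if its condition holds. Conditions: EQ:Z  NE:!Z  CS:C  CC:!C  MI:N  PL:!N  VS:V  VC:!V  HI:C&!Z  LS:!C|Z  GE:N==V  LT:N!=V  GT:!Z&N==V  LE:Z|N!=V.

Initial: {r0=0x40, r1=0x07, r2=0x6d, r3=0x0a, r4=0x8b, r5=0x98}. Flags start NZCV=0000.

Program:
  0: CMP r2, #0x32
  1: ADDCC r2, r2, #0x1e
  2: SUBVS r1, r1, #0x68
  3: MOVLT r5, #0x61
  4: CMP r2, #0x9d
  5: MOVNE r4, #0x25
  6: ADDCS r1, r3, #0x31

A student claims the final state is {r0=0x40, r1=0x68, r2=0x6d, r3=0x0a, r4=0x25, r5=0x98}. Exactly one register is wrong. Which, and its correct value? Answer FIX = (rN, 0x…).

FIX = (r1, 0x07)

0: ✓ CMP  NZCV=0010
1: · ADDCC
2: · SUBVS
3: · MOVLT
4: ✓ CMP  NZCV=1001
5: ✓ MOVNE  r4←0x25
6: · ADDCS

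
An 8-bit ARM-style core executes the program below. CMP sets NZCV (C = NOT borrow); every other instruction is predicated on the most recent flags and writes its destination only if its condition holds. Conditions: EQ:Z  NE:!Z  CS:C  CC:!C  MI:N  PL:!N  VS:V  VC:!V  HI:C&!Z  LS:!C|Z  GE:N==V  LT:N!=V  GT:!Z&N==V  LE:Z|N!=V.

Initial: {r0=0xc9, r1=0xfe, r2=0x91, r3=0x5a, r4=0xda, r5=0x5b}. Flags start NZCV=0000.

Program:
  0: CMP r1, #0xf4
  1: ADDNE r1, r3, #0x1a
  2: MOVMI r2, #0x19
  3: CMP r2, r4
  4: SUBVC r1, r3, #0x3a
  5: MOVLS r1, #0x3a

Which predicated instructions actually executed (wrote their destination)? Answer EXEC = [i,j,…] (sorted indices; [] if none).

EXEC = [1,4,5]

[0] flags=0010 → (cmp)
[1] flags=0010 NE?T → r1=0x74
[2] flags=0010 MI?F → skip
[3] flags=1000 → (cmp)
[4] flags=1000 VC?T → r1=0x20
[5] flags=1000 LS?T → r1=0x3a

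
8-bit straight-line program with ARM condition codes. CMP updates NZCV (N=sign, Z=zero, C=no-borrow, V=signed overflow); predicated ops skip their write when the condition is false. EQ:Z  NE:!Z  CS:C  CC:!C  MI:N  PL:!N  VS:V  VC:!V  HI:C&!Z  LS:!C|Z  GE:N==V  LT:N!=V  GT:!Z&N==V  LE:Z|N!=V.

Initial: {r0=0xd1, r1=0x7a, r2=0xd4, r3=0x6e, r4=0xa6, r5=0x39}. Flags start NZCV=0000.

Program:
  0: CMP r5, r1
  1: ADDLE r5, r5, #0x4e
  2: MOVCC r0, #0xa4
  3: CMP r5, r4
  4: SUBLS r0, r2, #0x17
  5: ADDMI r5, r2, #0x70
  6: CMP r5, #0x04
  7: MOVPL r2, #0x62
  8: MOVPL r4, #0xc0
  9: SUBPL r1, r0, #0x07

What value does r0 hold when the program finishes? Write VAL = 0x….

[0] flags=1000 → (cmp)
[1] flags=1000 LE?T → r5=0x87
[2] flags=1000 CC?T → r0=0xa4
[3] flags=1000 → (cmp)
[4] flags=1000 LS?T → r0=0xbd
[5] flags=1000 MI?T → r5=0x44
[6] flags=0010 → (cmp)
[7] flags=0010 PL?T → r2=0x62
[8] flags=0010 PL?T → r4=0xc0
[9] flags=0010 PL?T → r1=0xb6

VAL = 0xbd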